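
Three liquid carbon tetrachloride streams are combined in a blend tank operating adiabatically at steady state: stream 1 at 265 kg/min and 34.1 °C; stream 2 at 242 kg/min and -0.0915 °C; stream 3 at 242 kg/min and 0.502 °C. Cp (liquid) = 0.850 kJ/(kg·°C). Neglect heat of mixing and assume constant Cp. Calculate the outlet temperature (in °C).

T_out = 12.2 °C

Energy balance with Q = 0: Σ ṁᵢCp,ᵢ(T_out − Tᵢ) = 0
T_out = Σ ṁᵢCp,ᵢTᵢ / Σ ṁᵢCp,ᵢ
      = 7765.5 / 636.65 = 12.197 °C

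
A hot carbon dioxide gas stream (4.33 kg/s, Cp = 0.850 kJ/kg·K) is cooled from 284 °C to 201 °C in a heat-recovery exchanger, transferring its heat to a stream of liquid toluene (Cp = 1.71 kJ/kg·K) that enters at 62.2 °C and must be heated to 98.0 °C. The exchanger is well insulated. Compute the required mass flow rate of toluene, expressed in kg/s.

Heat released by hot stream: Q = 4.33 × 0.850 × (284 − 201) = 305.48 kJ/s
Energy balance on cold side (adiabatic exchanger): Q = ṁ_c·Cp_c·(T_c,out − T_c,in)
ṁ_c = 305.48 / [1.71 × (98.0 − 62.2)] = 4.9901 kg/s

ṁ_c = 4.99 kg/s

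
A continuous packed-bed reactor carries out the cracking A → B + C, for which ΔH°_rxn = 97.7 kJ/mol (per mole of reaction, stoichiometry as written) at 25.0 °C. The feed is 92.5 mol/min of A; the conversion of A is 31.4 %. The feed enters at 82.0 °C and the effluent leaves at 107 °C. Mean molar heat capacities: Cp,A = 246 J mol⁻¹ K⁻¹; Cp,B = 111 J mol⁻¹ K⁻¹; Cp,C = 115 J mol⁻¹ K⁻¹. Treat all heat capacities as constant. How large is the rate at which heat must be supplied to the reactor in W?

Q_in = 56000 W

Extent of reaction ξ = 0.314 × 92.5 = 29.045 mol/min
Reaction term: ξ·ΔH°_rxn = 29.045 × 97.7 = 2837.7 kJ/min
Sensible, feed 82.0→25 °C: -1297 kJ/min
Outlet flows (mol/min): A 63.455, B 29.045, C 29.045
Sensible, products 25→107 °C: 1818.3 kJ/min
Q = ΔH = 3358.9 kJ/min = 55.982 kW
Heat supplied = 55982 W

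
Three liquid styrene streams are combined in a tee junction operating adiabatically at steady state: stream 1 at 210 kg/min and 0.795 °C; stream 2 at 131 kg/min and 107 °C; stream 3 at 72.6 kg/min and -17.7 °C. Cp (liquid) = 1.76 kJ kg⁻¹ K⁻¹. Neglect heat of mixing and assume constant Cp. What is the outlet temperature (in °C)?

No heat crosses the boundary, so H_out = H_in.
Σ ṁᵢCp,ᵢTᵢ = 210×1.76×0.795 + 131×1.76×107 + 72.6×1.76×-17.7 = 22702
Σ ṁᵢCp,ᵢ = 210×1.76 + 131×1.76 + 72.6×1.76 = 727.94
T_out = 22702 / 727.94 = 31.187 °C

T_out = 31.2 °C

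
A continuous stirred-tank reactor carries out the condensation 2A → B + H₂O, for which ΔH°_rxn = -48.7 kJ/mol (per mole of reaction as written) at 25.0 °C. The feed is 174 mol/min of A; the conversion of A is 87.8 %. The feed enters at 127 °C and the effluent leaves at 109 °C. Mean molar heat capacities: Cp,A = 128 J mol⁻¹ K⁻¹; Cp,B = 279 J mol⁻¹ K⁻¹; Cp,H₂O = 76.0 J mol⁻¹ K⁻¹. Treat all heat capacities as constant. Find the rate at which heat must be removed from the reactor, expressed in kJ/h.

Q_out = 209000 kJ/h

Extent of reaction ξ = 0.878 × 174 / 2 = 76.386 mol/min
Reaction term: ξ·ΔH°_rxn = 76.386 × -48.7 = -3720 kJ/min
Sensible, feed 127→25 °C: -2271.7 kJ/min
Outlet flows (mol/min): A 21.228, B 76.386, H₂O 76.386
Sensible, products 25→109 °C: 2506.1 kJ/min
Q = ΔH = -3485.7 kJ/min = -58.094 kW
Heat removed = 209140 kJ/h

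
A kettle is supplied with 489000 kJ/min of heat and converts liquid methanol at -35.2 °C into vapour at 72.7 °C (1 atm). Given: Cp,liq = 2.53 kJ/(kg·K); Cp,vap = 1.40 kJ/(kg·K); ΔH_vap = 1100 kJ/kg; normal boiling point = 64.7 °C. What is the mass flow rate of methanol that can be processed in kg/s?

ṁ = 5.98 kg/s

Δh = 2.53×(64.7−-35.2) + 1100 + 1.40×(72.7−64.7) = 1363.9 kJ/kg
Q = 489000 kJ/min = 8150 kJ/s = 8150 kJ/s
ṁ = Q/Δh = 8150 / 1363.9 = 5.9753 kg/s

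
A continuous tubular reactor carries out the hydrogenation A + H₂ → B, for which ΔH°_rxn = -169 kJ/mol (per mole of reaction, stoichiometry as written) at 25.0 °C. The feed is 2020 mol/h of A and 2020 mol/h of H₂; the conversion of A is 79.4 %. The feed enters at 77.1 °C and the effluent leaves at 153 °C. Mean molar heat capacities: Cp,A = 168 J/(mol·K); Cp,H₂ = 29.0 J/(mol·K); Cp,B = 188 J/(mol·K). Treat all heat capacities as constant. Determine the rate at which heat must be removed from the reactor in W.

Extent of reaction ξ = 0.794 × 2020 = 1603.9 mol/h
Reaction term: ξ·ΔH°_rxn = 1603.9 × -169 = -271060 kJ/h
Sensible, feed 77.1→25 °C: -20733 kJ/h
Outlet flows (mol/h): A 416.12, H₂ 416.12, B 1603.9
Sensible, products 25→153 °C: 49089 kJ/h
Q = ΔH = -242700 kJ/h = -67.417 kW
Heat removed = 67417 W

Q_out = 67400 W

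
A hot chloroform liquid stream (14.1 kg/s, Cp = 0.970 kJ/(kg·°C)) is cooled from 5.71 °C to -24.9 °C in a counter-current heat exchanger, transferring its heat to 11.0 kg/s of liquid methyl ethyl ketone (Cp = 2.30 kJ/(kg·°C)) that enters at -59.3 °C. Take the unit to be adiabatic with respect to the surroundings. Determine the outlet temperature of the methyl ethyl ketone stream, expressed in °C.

Heat released by hot stream: Q = 14.1 × 0.970 × (5.71 − -24.9) = 418.65 kJ/s
Energy balance on cold side (adiabatic exchanger): Q = ṁ_c·Cp_c·(T_c,out − T_c,in)
T_c,out = -59.3 + 418.65/(11.0 × 2.30) = -42.752 °C

T_c,out = -42.8 °C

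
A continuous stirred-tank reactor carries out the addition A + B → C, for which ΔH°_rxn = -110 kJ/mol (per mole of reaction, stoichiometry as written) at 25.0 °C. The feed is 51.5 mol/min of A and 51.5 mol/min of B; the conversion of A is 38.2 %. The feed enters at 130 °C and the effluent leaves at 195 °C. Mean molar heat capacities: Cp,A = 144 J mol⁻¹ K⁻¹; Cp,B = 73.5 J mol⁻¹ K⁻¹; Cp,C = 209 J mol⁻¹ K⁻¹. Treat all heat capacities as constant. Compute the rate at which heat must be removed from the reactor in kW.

Extent of reaction ξ = 0.382 × 51.5 = 19.673 mol/min
Reaction term: ξ·ΔH°_rxn = 19.673 × -110 = -2164 kJ/min
Sensible, feed 130→25 °C: -1176.1 kJ/min
Outlet flows (mol/min): A 31.827, B 31.827, C 19.673
Sensible, products 25→195 °C: 1875.8 kJ/min
Q = ΔH = -1464.4 kJ/min = -24.406 kW
Heat removed = 24.406 kW

Q_out = 24.4 kW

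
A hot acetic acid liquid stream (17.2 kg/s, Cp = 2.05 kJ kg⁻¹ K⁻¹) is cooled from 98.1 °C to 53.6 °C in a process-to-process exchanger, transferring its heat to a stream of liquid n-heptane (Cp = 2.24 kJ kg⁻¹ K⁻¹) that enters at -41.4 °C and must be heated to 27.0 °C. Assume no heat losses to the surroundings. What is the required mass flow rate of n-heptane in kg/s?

ṁ_c = 10.2 kg/s

Heat released by hot stream: Q = 17.2 × 2.05 × (98.1 − 53.6) = 1569.1 kJ/s
Energy balance on cold side (adiabatic exchanger): Q = ṁ_c·Cp_c·(T_c,out − T_c,in)
ṁ_c = 1569.1 / [2.24 × (27.0 − -41.4)] = 10.241 kg/s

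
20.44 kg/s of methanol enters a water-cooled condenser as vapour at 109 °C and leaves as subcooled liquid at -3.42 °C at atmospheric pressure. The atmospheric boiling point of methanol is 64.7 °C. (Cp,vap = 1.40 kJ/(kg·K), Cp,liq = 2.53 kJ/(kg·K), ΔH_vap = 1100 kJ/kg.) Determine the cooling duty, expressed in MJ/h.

vapour 109→64.7 °C: -62.02 kJ/kg
condensation at 64.7 °C: -1100 kJ/kg
liquid 64.7→-3.42 °C: -172.34 kJ/kg
Δh = -62.02 + -1100 + -172.34 = -1334.4 kJ/kg
Q = ṁ·Δh = 20.44 kg/s × -1334.4 kJ/kg = -27274 kJ/s
|Q| = 27274 kW = 98188 MJ/h

Q_c = 98200 MJ/h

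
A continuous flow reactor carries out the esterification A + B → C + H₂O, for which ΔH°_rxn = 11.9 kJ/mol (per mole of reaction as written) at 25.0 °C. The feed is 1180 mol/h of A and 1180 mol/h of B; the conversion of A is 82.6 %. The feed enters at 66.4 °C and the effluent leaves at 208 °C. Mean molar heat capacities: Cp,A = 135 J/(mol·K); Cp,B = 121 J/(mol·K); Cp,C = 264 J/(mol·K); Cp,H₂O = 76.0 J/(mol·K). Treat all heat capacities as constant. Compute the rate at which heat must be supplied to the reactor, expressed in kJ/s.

Extent of reaction ξ = 0.826 × 1180 = 974.68 mol/h
Reaction term: ξ·ΔH°_rxn = 974.68 × 11.9 = 11599 kJ/h
Sensible, feed 66.4→25 °C: -12506 kJ/h
Outlet flows (mol/h): A 205.32, B 205.32, C 974.68, H₂O 974.68
Sensible, products 25→208 °C: 70263 kJ/h
Q = ΔH = 69356 kJ/h = 19.266 kW
Heat supplied = 19.266 kJ/s

Q_in = 19.3 kJ/s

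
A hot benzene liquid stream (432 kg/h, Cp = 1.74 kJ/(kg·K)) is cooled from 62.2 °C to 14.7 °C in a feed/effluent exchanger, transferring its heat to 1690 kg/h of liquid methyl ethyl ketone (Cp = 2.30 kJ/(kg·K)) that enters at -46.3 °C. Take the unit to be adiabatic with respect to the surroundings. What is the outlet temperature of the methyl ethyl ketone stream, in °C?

T_c,out = -37.1 °C

Heat released by hot stream: Q = 432 × 1.74 × (62.2 − 14.7) = 35705 kJ/h
Energy balance on cold side (adiabatic exchanger): Q = ṁ_c·Cp_c·(T_c,out − T_c,in)
T_c,out = -46.3 + 35705/(1690 × 2.30) = -37.114 °C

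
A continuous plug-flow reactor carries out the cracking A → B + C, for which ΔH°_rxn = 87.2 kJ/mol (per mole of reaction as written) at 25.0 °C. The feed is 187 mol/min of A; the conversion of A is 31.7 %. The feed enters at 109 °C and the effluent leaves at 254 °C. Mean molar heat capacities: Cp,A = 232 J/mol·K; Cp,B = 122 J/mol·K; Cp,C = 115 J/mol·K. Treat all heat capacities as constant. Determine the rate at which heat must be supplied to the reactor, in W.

Q_in = 192000 W

Extent of reaction ξ = 0.317 × 187 = 59.279 mol/min
Reaction term: ξ·ΔH°_rxn = 59.279 × 87.2 = 5169.1 kJ/min
Sensible, feed 109→25 °C: -3644.3 kJ/min
Outlet flows (mol/min): A 127.72, B 59.279, C 59.279
Sensible, products 25→254 °C: 10003 kJ/min
Q = ΔH = 11528 kJ/min = 192.13 kW
Heat supplied = 192130 W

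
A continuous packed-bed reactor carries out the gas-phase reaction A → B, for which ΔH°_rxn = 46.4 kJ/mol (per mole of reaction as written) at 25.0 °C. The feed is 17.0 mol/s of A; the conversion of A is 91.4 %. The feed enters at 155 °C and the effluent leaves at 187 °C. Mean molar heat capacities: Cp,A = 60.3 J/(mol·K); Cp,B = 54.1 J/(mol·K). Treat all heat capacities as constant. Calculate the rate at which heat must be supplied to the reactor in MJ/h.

Q_in = 2660 MJ/h

Extent of reaction ξ = 0.914 × 17.0 = 15.538 mol/s
Reaction term: ξ·ΔH°_rxn = 15.538 × 46.4 = 720.96 kJ/s
Sensible, feed 155→25 °C: -133.26 kJ/s
Outlet flows (mol/s): A 1.462, B 15.538
Sensible, products 25→187 °C: 150.46 kJ/s
Q = ΔH = 738.16 kJ/s = 738.16 kW
Heat supplied = 2657.4 MJ/h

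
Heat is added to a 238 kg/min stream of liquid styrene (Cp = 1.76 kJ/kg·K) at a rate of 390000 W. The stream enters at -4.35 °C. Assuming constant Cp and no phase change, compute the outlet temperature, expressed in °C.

T_out = 51.5 °C

Q = 390000 W = 23400 kJ/min
ΔT = Q/(ṁ·Cp) = 23400/(238×1.76) = 55.863 K
T_out = -4.35 + 55.863 = 51.513 °C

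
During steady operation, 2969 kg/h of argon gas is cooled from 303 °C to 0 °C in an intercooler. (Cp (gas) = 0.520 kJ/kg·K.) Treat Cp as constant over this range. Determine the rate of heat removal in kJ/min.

Q = ṁ·Cp·ΔT = 2969 × 0.520 × (0 − 303) = -467800 kJ/h
Converting: 467800 / 3600 s = 129.94 kW
Cooling duty = 7796.6 kJ/min

Q_c = 7800 kJ/min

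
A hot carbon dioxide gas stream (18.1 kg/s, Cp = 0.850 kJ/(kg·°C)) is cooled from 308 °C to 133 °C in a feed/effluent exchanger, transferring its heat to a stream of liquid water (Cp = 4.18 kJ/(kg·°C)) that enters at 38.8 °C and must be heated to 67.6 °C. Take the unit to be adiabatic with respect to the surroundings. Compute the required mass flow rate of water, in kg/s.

ṁ_c = 22.4 kg/s

Heat released by hot stream: Q = 18.1 × 0.850 × (308 − 133) = 2692.4 kJ/s
Energy balance on cold side (adiabatic exchanger): Q = ṁ_c·Cp_c·(T_c,out − T_c,in)
ṁ_c = 2692.4 / [4.18 × (67.6 − 38.8)] = 22.365 kg/s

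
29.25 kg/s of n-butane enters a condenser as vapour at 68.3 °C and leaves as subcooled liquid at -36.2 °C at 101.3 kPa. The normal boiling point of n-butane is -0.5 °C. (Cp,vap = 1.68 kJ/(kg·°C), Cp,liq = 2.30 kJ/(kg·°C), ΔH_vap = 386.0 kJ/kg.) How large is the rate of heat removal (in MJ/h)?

Q_c = 61500 MJ/h

vapour 68.3→-0.5 °C: -115.58 kJ/kg
condensation at -0.5 °C: -386 kJ/kg
liquid -0.5→-36.2 °C: -82.11 kJ/kg
Δh = -115.58 + -386 + -82.11 = -583.69 kJ/kg
Q = ṁ·Δh = 29.25 kg/s × -583.69 kJ/kg = -17073 kJ/s
|Q| = 17073 kW = 61463 MJ/h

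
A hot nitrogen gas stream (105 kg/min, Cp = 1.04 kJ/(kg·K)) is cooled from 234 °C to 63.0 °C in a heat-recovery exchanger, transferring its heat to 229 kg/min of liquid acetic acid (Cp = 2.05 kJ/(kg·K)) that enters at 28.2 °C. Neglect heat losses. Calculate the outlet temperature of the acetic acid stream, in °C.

Heat released by hot stream: Q = 105 × 1.04 × (234 − 63.0) = 18673 kJ/min
Energy balance on cold side (adiabatic exchanger): Q = ṁ_c·Cp_c·(T_c,out − T_c,in)
T_c,out = 28.2 + 18673/(229 × 2.05) = 67.977 °C

T_c,out = 68.0 °C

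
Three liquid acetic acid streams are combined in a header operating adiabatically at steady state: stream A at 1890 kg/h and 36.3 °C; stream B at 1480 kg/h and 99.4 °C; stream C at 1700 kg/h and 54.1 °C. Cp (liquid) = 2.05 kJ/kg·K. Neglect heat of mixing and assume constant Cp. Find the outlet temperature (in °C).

Adiabatic, steady state ⇒ Σ ṁᵢCp,ᵢ(T_out − Tᵢ) = 0
Σ ṁᵢCp,ᵢTᵢ = 1890×2.05×36.3 + 1480×2.05×99.4 + 1700×2.05×54.1 = 630760
Σ ṁᵢCp,ᵢ = 1890×2.05 + 1480×2.05 + 1700×2.05 = 10393
T_out = 630760 / 10393 = 60.688 °C

T_out = 60.7 °C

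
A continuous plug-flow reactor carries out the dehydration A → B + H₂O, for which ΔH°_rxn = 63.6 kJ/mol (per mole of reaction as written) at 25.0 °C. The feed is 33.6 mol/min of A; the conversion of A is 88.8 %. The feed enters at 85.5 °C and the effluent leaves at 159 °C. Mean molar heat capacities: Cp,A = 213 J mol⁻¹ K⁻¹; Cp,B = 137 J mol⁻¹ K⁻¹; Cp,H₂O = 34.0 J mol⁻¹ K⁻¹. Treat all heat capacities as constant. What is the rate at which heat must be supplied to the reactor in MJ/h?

Q_in = 135 MJ/h

Extent of reaction ξ = 0.888 × 33.6 = 29.837 mol/min
Reaction term: ξ·ΔH°_rxn = 29.837 × 63.6 = 1897.6 kJ/min
Sensible, feed 85.5→25 °C: -432.99 kJ/min
Outlet flows (mol/min): A 3.7632, B 29.837, H₂O 29.837
Sensible, products 25→159 °C: 791.09 kJ/min
Q = ΔH = 2255.7 kJ/min = 37.595 kW
Heat supplied = 135.34 MJ/h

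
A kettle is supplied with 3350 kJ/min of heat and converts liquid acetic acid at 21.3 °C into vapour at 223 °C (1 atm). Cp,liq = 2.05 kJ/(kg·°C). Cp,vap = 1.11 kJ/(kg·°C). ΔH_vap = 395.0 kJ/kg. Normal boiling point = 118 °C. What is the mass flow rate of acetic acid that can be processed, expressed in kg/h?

ṁ = 283 kg/h

Δh = 2.05×(118−21.3) + 395.0 + 1.11×(223−118) = 709.79 kJ/kg
Q = 3350 kJ/min = 55.833 kJ/s = 201000 kJ/h
ṁ = Q/Δh = 201000 / 709.79 = 283.18 kg/h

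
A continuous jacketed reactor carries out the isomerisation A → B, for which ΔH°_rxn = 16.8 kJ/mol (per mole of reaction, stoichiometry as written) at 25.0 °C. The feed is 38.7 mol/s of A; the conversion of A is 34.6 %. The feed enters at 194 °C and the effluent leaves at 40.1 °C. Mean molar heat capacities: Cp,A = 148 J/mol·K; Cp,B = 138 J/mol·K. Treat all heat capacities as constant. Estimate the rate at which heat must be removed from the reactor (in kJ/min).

Q_out = 39500 kJ/min

Extent of reaction ξ = 0.346 × 38.7 = 13.39 mol/s
Reaction term: ξ·ΔH°_rxn = 13.39 × 16.8 = 224.96 kJ/s
Sensible, feed 194→25 °C: -967.96 kJ/s
Outlet flows (mol/s): A 25.31, B 13.39
Sensible, products 25→40.1 °C: 84.465 kJ/s
Q = ΔH = -658.54 kJ/s = -658.54 kW
Heat removed = 39513 kJ/min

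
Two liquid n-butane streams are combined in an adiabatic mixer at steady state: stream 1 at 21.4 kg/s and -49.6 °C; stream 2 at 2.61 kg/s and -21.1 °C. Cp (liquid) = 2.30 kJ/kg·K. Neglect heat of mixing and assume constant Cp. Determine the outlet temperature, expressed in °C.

Adiabatic, steady state ⇒ Σ ṁᵢCp,ᵢ(T_out − Tᵢ) = 0
T_out = Σ ṁᵢCp,ᵢTᵢ / Σ ṁᵢCp,ᵢ
      = -2568 / 55.223 = -46.502 °C

T_out = -46.5 °C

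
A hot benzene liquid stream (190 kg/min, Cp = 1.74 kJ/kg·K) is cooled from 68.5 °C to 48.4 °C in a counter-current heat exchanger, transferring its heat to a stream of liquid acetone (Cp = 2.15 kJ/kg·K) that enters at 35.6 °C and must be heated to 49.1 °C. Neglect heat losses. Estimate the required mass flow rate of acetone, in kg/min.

ṁ_c = 229 kg/min

Heat released by hot stream: Q = 190 × 1.74 × (68.5 − 48.4) = 6645.1 kJ/min
Energy balance on cold side (adiabatic exchanger): Q = ṁ_c·Cp_c·(T_c,out − T_c,in)
ṁ_c = 6645.1 / [2.15 × (49.1 − 35.6)] = 228.94 kg/min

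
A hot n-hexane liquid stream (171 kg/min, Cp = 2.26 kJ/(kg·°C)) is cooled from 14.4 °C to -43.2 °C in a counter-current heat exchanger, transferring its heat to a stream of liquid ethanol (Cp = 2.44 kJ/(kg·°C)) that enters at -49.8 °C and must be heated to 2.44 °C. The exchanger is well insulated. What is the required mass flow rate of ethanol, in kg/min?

Heat released by hot stream: Q = 171 × 2.26 × (14.4 − -43.2) = 22260 kJ/min
Energy balance on cold side (adiabatic exchanger): Q = ṁ_c·Cp_c·(T_c,out − T_c,in)
ṁ_c = 22260 / [2.44 × (2.44 − -49.8)] = 174.64 kg/min

ṁ_c = 175 kg/min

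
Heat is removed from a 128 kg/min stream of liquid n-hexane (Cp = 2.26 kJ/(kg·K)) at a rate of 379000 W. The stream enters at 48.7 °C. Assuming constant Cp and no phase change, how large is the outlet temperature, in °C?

T_out = -29.9 °C

Q = 379000 W = 22740 kJ/min
ΔT = Q/(ṁ·Cp) = 22740/(128×2.26) = 78.609 K
T_out = 48.7 − 78.609 = -29.909 °C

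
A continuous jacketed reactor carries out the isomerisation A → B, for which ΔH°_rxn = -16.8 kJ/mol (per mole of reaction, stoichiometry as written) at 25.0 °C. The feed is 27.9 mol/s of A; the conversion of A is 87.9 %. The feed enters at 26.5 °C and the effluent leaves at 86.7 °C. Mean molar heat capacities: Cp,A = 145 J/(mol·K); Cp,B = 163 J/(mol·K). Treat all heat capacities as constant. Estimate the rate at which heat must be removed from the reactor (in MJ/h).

Q_out = 508 MJ/h

Extent of reaction ξ = 0.879 × 27.9 = 24.524 mol/s
Reaction term: ξ·ΔH°_rxn = 24.524 × -16.8 = -412 kJ/s
Sensible, feed 26.5→25 °C: -6.0682 kJ/s
Outlet flows (mol/s): A 3.3759, B 24.524
Sensible, products 25→86.7 °C: 276.84 kJ/s
Q = ΔH = -141.23 kJ/s = -141.23 kW
Heat removed = 508.43 MJ/h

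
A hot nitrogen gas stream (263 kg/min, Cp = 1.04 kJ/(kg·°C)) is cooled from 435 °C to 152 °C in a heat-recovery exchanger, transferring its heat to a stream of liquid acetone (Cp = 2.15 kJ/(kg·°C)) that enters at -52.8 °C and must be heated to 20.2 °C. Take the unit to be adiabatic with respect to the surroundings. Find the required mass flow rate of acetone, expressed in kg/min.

ṁ_c = 493 kg/min

Heat released by hot stream: Q = 263 × 1.04 × (435 − 152) = 77406 kJ/min
Energy balance on cold side (adiabatic exchanger): Q = ṁ_c·Cp_c·(T_c,out − T_c,in)
ṁ_c = 77406 / [2.15 × (20.2 − -52.8)] = 493.19 kg/min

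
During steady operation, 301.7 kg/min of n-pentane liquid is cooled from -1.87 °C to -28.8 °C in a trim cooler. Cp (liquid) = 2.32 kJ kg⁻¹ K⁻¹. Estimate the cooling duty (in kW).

Q_c = 314 kW

Q = ṁ·Cp·ΔT = 301.7 × 2.32 × (-28.8 − -1.87) = -18849 kJ/min
Converting: 18849 / 60 s = 314.16 kW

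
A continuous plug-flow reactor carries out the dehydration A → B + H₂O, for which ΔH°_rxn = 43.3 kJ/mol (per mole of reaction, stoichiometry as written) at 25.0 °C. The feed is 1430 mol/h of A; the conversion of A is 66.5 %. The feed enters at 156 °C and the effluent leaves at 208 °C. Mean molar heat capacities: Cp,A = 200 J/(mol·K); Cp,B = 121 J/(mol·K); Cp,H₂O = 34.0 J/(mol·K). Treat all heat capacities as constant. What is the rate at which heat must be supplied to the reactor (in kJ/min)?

Q_in = 804 kJ/min

Extent of reaction ξ = 0.665 × 1430 = 950.95 mol/h
Reaction term: ξ·ΔH°_rxn = 950.95 × 43.3 = 41176 kJ/h
Sensible, feed 156→25 °C: -37466 kJ/h
Outlet flows (mol/h): A 479.05, B 950.95, H₂O 950.95
Sensible, products 25→208 °C: 44507 kJ/h
Q = ΔH = 48217 kJ/h = 13.394 kW
Heat supplied = 803.62 kJ/min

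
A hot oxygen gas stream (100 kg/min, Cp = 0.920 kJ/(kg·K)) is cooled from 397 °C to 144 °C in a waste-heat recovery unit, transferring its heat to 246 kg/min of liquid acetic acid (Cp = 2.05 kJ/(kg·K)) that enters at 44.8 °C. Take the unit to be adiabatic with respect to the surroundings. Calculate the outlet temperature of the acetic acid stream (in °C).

T_c,out = 91.0 °C

Heat released by hot stream: Q = 100 × 0.920 × (397 − 144) = 23276 kJ/min
Energy balance on cold side (adiabatic exchanger): Q = ṁ_c·Cp_c·(T_c,out − T_c,in)
T_c,out = 44.8 + 23276/(246 × 2.05) = 90.955 °C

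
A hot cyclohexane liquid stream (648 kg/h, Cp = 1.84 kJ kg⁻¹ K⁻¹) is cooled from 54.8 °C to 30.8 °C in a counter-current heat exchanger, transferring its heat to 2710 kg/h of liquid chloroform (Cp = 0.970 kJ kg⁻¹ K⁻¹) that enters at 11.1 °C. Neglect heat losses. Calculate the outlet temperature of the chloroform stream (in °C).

Heat released by hot stream: Q = 648 × 1.84 × (54.8 − 30.8) = 28616 kJ/h
Energy balance on cold side (adiabatic exchanger): Q = ṁ_c·Cp_c·(T_c,out − T_c,in)
T_c,out = 11.1 + 28616/(2710 × 0.970) = 21.986 °C

T_c,out = 22.0 °C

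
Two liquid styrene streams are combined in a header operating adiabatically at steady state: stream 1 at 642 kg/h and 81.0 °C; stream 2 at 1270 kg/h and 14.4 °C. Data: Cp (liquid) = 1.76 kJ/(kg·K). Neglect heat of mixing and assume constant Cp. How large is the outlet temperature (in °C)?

Energy balance with Q = 0: Σ ṁᵢCp,ᵢ(T_out − Tᵢ) = 0
Σ ṁᵢCp,ᵢTᵢ = 642×1.76×81.0 + 1270×1.76×14.4 = 123710
Σ ṁᵢCp,ᵢ = 642×1.76 + 1270×1.76 = 3365.1
T_out = 123710 / 3365.1 = 36.763 °C

T_out = 36.8 °C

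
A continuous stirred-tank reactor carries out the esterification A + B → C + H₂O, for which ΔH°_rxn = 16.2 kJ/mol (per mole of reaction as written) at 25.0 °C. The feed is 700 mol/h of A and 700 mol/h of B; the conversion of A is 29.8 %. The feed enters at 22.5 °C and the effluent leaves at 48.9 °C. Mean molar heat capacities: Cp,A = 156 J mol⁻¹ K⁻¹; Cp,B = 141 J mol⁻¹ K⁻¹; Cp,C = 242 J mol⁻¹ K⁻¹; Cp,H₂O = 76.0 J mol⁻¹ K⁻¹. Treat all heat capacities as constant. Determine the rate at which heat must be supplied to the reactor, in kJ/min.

Q_in = 150 kJ/min

Extent of reaction ξ = 0.298 × 700 = 208.6 mol/h
Reaction term: ξ·ΔH°_rxn = 208.6 × 16.2 = 3379.3 kJ/h
Sensible, feed 22.5→25 °C: 519.75 kJ/h
Outlet flows (mol/h): A 491.4, B 491.4, C 208.6, H₂O 208.6
Sensible, products 25→48.9 °C: 5073.5 kJ/h
Q = ΔH = 8972.6 kJ/h = 2.4924 kW
Heat supplied = 149.54 kJ/min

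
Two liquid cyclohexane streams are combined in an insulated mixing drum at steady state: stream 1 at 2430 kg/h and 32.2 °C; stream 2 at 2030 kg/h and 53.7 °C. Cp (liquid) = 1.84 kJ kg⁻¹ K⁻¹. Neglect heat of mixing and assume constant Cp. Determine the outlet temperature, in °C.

Adiabatic, steady state ⇒ Σ ṁᵢCp,ᵢ(T_out − Tᵢ) = 0
Σ ṁᵢCp,ᵢTᵢ = 2430×1.84×32.2 + 2030×1.84×53.7 = 344550
Σ ṁᵢCp,ᵢ = 2430×1.84 + 2030×1.84 = 8206.4
T_out = 344550 / 8206.4 = 41.986 °C

T_out = 42.0 °C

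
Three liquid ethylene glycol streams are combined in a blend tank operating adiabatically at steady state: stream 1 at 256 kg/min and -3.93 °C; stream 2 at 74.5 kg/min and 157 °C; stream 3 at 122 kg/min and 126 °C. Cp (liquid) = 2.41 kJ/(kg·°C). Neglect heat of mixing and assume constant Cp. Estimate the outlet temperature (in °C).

T_out = 57.6 °C

No heat crosses the boundary, so H_out = H_in.
Σ ṁᵢCp,ᵢTᵢ = 256×2.41×-3.93 + 74.5×2.41×157 + 122×2.41×126 = 62810
Σ ṁᵢCp,ᵢ = 256×2.41 + 74.5×2.41 + 122×2.41 = 1090.5
T_out = 62810 / 1090.5 = 57.597 °C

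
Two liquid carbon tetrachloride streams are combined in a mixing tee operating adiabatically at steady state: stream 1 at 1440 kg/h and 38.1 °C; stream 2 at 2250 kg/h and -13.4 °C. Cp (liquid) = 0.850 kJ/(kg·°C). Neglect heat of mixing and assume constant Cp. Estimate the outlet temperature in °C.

No heat crosses the boundary, so H_out = H_in.
Σ ṁᵢCp,ᵢTᵢ = 1440×0.850×38.1 + 2250×0.850×-13.4 = 21007
Σ ṁᵢCp,ᵢ = 1440×0.850 + 2250×0.850 = 3136.5
T_out = 21007 / 3136.5 = 6.6976 °C

T_out = 6.70 °C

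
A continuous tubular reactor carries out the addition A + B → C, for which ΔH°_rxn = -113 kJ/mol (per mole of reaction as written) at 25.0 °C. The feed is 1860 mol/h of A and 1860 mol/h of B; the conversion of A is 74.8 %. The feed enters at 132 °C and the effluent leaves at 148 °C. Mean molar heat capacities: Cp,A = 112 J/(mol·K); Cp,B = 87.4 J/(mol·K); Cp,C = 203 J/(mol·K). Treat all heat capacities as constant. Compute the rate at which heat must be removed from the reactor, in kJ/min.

Extent of reaction ξ = 0.748 × 1860 = 1391.3 mol/h
Reaction term: ξ·ΔH°_rxn = 1391.3 × -113 = -157210 kJ/h
Sensible, feed 132→25 °C: -39685 kJ/h
Outlet flows (mol/h): A 468.72, B 468.72, C 1391.3
Sensible, products 25→148 °C: 46235 kJ/h
Q = ΔH = -150660 kJ/h = -41.851 kW
Heat removed = 2511.1 kJ/min

Q_out = 2510 kJ/min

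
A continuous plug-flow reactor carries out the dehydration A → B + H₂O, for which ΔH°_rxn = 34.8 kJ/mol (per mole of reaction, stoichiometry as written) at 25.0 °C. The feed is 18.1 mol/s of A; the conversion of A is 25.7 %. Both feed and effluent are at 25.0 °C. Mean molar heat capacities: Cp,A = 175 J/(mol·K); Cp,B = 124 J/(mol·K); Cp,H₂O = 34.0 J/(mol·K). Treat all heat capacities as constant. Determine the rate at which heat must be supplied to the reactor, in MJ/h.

Extent of reaction ξ = 0.257 × 18.1 = 4.6517 mol/s
Reaction term: ξ·ΔH°_rxn = 4.6517 × 34.8 = 161.88 kJ/s
Q = ΔH = 161.88 kJ/s = 161.88 kW
Heat supplied = 582.76 MJ/h

Q_in = 583 MJ/h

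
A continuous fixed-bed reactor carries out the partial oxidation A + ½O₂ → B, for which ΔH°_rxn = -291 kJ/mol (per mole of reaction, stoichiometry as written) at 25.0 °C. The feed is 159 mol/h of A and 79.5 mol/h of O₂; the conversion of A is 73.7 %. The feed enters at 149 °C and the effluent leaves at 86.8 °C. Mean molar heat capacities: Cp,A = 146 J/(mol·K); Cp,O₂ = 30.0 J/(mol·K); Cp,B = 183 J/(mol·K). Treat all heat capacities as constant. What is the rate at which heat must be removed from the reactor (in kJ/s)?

Extent of reaction ξ = 0.737 × 159 = 117.18 mol/h
Reaction term: ξ·ΔH°_rxn = 117.18 × -291 = -34100 kJ/h
Sensible, feed 149→25 °C: -3174.3 kJ/h
Outlet flows (mol/h): A 41.817, O₂ 20.909, B 117.18
Sensible, products 25→86.8 °C: 1741.3 kJ/h
Q = ΔH = -35533 kJ/h = -9.8703 kW
Heat removed = 9.8703 kJ/s

Q_out = 9.87 kJ/s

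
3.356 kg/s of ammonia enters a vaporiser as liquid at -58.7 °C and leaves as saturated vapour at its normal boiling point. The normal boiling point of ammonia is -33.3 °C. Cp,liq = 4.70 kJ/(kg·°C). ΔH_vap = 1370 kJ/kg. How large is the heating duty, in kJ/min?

liquid -58.7→-33.3 °C: 119.38 kJ/kg
vaporisation at -33.3 °C: 1370 kJ/kg
Δh = 119.38 + 1370 = 1489.4 kJ/kg
Q = ṁ·Δh = 3.356 kg/s × 1489.4 kJ/kg = 4998.4 kJ/s
|Q| = 4998.4 kW = 299900 kJ/min

Q = 300000 kJ/min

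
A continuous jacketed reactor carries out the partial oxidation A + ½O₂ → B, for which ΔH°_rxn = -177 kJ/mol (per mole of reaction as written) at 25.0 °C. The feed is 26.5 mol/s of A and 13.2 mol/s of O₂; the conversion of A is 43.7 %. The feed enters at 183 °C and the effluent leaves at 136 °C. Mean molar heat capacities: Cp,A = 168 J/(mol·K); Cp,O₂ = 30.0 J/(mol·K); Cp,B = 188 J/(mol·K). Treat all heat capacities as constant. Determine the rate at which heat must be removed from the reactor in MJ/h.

Extent of reaction ξ = 0.437 × 26.5 = 11.581 mol/s
Reaction term: ξ·ΔH°_rxn = 11.581 × -177 = -2049.7 kJ/s
Sensible, feed 183→25 °C: -765.98 kJ/s
Outlet flows (mol/s): A 14.919, O₂ 7.4097, B 11.581
Sensible, products 25→136 °C: 544.56 kJ/s
Q = ΔH = -2271.2 kJ/s = -2271.2 kW
Heat removed = 8176.2 MJ/h

Q_out = 8180 MJ/h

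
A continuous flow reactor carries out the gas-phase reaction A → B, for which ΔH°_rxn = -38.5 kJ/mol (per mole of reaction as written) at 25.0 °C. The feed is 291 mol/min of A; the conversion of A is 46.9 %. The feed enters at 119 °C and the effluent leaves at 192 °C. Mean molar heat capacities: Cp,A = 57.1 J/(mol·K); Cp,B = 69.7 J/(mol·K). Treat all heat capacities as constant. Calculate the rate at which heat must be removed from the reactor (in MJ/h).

Q_out = 225 MJ/h

Extent of reaction ξ = 0.469 × 291 = 136.48 mol/min
Reaction term: ξ·ΔH°_rxn = 136.48 × -38.5 = -5254.4 kJ/min
Sensible, feed 119→25 °C: -1561.9 kJ/min
Outlet flows (mol/min): A 154.52, B 136.48
Sensible, products 25→192 °C: 3062.1 kJ/min
Q = ΔH = -3754.3 kJ/min = -62.571 kW
Heat removed = 225.26 MJ/h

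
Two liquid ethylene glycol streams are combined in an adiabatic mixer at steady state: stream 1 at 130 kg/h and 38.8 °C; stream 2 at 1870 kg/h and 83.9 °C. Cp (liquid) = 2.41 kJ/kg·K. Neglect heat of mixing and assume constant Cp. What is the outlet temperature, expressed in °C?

T_out = 81.0 °C

Adiabatic, steady state ⇒ Σ ṁᵢCp,ᵢ(T_out − Tᵢ) = 0
T_out = Σ ṁᵢCp,ᵢTᵢ / Σ ṁᵢCp,ᵢ
      = 390270 / 4820 = 80.968 °C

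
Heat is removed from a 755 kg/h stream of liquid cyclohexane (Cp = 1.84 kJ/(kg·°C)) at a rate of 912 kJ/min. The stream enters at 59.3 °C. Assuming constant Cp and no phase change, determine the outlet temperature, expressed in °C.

T_out = 19.9 °C

Q = 912 kJ/min = 54720 kJ/h
ΔT = Q/(ṁ·Cp) = 54720/(755×1.84) = 39.39 K
T_out = 59.3 − 39.39 = 19.91 °C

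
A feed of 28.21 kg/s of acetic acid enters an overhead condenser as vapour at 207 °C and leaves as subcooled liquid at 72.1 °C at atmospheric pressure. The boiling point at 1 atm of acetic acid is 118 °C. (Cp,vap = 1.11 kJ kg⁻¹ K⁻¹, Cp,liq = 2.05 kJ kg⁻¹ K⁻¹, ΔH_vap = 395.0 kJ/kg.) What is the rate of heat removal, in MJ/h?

vapour 207→118 °C: -98.79 kJ/kg
condensation at 118 °C: -395 kJ/kg
liquid 118→72.1 °C: -94.095 kJ/kg
Δh = -98.79 + -395 + -94.095 = -587.88 kJ/kg
Q = ṁ·Δh = 28.21 kg/s × -587.88 kJ/kg = -16584 kJ/s
|Q| = 16584 kW = 59703 MJ/h

Q_c = 59700 MJ/h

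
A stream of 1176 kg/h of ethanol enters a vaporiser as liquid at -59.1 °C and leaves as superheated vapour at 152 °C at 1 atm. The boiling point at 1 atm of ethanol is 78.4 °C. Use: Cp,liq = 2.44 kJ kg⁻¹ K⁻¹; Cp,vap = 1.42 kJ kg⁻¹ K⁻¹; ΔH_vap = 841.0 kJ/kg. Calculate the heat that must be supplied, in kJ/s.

Q = 418 kJ/s

liquid -59.1→78.4 °C: 335.5 kJ/kg
vaporisation at 78.4 °C: 841 kJ/kg
vapour 78.4→152 °C: 104.51 kJ/kg
Δh = 335.5 + 841 + 104.51 = 1281 kJ/kg
Q = ṁ·Δh = 1176 kg/h × 1281 kJ/kg = 1.5065e+06 kJ/h
|Q| = 418.46 kW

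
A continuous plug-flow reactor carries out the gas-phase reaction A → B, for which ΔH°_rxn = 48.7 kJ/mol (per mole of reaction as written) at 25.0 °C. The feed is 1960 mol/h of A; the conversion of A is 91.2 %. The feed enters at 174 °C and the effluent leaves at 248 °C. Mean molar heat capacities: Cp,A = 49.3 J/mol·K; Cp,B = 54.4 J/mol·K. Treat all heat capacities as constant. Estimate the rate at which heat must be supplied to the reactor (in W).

Q_in = 26700 W

Extent of reaction ξ = 0.912 × 1960 = 1787.5 mol/h
Reaction term: ξ·ΔH°_rxn = 1787.5 × 48.7 = 87052 kJ/h
Sensible, feed 174→25 °C: -14398 kJ/h
Outlet flows (mol/h): A 172.48, B 1787.5
Sensible, products 25→248 °C: 23581 kJ/h
Q = ΔH = 96236 kJ/h = 26.732 kW
Heat supplied = 26732 W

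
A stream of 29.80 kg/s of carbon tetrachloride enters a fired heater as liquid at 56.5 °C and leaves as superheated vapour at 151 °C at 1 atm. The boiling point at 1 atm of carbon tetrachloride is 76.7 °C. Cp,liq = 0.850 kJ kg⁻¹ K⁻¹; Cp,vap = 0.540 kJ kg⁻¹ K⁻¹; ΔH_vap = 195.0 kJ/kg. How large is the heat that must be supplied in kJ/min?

liquid 56.5→76.7 °C: 17.17 kJ/kg
vaporisation at 76.7 °C: 195 kJ/kg
vapour 76.7→151 °C: 40.122 kJ/kg
Δh = 17.17 + 195 + 40.122 = 252.29 kJ/kg
Q = ṁ·Δh = 29.80 kg/s × 252.29 kJ/kg = 7518.3 kJ/s
|Q| = 7518.3 kW = 451100 kJ/min

Q = 451000 kJ/min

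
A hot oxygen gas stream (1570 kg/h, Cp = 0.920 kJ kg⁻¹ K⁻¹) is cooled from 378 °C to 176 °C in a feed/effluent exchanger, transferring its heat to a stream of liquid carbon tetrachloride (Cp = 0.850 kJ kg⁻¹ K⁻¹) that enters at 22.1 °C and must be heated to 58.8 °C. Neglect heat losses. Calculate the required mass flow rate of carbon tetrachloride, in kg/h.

ṁ_c = 9350 kg/h

Heat released by hot stream: Q = 1570 × 0.920 × (378 − 176) = 291770 kJ/h
Energy balance on cold side (adiabatic exchanger): Q = ṁ_c·Cp_c·(T_c,out − T_c,in)
ṁ_c = 291770 / [0.850 × (58.8 − 22.1)] = 9353.1 kg/h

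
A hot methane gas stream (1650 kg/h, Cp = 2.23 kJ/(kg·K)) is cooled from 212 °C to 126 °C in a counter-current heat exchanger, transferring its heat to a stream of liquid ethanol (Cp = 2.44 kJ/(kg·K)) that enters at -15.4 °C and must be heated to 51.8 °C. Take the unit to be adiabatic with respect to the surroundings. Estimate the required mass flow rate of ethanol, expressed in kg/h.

ṁ_c = 1930 kg/h

Heat released by hot stream: Q = 1650 × 2.23 × (212 − 126) = 316440 kJ/h
Energy balance on cold side (adiabatic exchanger): Q = ṁ_c·Cp_c·(T_c,out − T_c,in)
ṁ_c = 316440 / [2.44 × (51.8 − -15.4)] = 1929.9 kg/h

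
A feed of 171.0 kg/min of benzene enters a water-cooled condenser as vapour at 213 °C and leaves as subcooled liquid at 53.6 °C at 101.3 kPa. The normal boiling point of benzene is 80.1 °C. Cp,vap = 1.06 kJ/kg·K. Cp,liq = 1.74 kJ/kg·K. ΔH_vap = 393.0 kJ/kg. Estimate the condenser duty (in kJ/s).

Q_c = 1650 kJ/s

vapour 213→80.1 °C: -140.87 kJ/kg
condensation at 80.1 °C: -393 kJ/kg
liquid 80.1→53.6 °C: -46.11 kJ/kg
Δh = -140.87 + -393 + -46.11 = -579.98 kJ/kg
Q = ṁ·Δh = 171.0 kg/min × -579.98 kJ/kg = -99177 kJ/min
|Q| = 1653 kW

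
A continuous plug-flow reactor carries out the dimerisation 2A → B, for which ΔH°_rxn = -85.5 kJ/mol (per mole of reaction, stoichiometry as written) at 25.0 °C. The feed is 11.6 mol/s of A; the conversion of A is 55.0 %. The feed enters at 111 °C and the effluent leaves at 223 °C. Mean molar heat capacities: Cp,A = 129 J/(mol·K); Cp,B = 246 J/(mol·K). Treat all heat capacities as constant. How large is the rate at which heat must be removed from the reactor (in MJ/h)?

Q_out = 406 MJ/h

Extent of reaction ξ = 0.550 × 11.6 / 2 = 3.19 mol/s
Reaction term: ξ·ΔH°_rxn = 3.19 × -85.5 = -272.75 kJ/s
Sensible, feed 111→25 °C: -128.69 kJ/s
Outlet flows (mol/s): A 5.22, B 3.19
Sensible, products 25→223 °C: 288.71 kJ/s
Q = ΔH = -112.73 kJ/s = -112.73 kW
Heat removed = 405.82 MJ/h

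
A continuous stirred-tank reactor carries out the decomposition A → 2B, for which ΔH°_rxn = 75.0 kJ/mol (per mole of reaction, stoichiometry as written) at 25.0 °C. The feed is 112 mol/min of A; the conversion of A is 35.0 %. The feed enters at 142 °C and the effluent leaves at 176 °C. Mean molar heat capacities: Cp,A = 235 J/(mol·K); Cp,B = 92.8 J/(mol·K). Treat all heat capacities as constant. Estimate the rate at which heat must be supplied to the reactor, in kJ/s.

Extent of reaction ξ = 0.350 × 112 = 39.2 mol/min
Reaction term: ξ·ΔH°_rxn = 39.2 × 75.0 = 2940 kJ/min
Sensible, feed 142→25 °C: -3079.4 kJ/min
Outlet flows (mol/min): A 72.8, B 78.4
Sensible, products 25→176 °C: 3681.9 kJ/min
Q = ΔH = 3542.5 kJ/min = 59.041 kW
Heat supplied = 59.041 kJ/s

Q_in = 59.0 kJ/s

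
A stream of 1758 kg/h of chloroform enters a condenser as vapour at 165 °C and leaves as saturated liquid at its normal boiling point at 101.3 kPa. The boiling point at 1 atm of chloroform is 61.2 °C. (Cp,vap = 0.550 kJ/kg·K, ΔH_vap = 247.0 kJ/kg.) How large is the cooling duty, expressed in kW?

vapour 165→61.2 °C: -57.09 kJ/kg
condensation at 61.2 °C: -247 kJ/kg
Δh = -57.09 + -247 = -304.09 kJ/kg
Q = ṁ·Δh = 1758 kg/h × -304.09 kJ/kg = -534590 kJ/h
|Q| = 148.5 kW

Q_c = 148 kW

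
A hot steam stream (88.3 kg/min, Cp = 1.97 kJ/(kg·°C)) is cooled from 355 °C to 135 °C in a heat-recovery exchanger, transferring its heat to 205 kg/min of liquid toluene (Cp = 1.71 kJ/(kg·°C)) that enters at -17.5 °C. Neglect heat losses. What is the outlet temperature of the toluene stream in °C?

T_c,out = 91.7 °C

Heat released by hot stream: Q = 88.3 × 1.97 × (355 − 135) = 38269 kJ/min
Energy balance on cold side (adiabatic exchanger): Q = ṁ_c·Cp_c·(T_c,out − T_c,in)
T_c,out = -17.5 + 38269/(205 × 1.71) = 91.669 °C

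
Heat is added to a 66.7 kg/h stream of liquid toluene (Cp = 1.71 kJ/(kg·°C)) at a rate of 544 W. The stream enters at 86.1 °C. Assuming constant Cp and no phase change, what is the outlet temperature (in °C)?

Q = 544 W = 1958.4 kJ/h
ΔT = Q/(ṁ·Cp) = 1958.4/(66.7×1.71) = 17.17 K
T_out = 86.1 + 17.17 = 103.27 °C

T_out = 103 °C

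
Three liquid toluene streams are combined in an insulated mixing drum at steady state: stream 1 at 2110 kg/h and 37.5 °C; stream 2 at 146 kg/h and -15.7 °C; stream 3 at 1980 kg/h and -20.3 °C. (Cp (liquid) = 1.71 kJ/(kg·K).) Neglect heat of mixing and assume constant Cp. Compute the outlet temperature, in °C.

T_out = 8.65 °C

Adiabatic, steady state ⇒ Σ ṁᵢCp,ᵢ(T_out − Tᵢ) = 0
Σ ṁᵢCp,ᵢTᵢ = 2110×1.71×37.5 + 146×1.71×-15.7 + 1980×1.71×-20.3 = 62652
Σ ṁᵢCp,ᵢ = 2110×1.71 + 146×1.71 + 1980×1.71 = 7243.6
T_out = 62652 / 7243.6 = 8.6494 °C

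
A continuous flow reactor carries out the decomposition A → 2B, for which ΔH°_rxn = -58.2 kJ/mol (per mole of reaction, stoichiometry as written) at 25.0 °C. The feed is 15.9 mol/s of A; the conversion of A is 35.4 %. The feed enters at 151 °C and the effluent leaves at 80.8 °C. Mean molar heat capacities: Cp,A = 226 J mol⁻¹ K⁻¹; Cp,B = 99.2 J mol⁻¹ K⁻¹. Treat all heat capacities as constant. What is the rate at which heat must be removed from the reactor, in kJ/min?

Q_out = 35300 kJ/min

Extent of reaction ξ = 0.354 × 15.9 = 5.6286 mol/s
Reaction term: ξ·ΔH°_rxn = 5.6286 × -58.2 = -327.58 kJ/s
Sensible, feed 151→25 °C: -452.77 kJ/s
Outlet flows (mol/s): A 10.271, B 11.257
Sensible, products 25→80.8 °C: 191.84 kJ/s
Q = ΔH = -588.51 kJ/s = -588.51 kW
Heat removed = 35311 kJ/min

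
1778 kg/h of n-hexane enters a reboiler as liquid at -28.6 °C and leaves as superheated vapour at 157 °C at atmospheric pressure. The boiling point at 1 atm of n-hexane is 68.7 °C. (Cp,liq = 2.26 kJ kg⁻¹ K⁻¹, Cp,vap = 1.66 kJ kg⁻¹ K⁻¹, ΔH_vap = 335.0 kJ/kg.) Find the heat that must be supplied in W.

Q = 346000 W

liquid -28.6→68.7 °C: 219.9 kJ/kg
vaporisation at 68.7 °C: 335 kJ/kg
vapour 68.7→157 °C: 146.58 kJ/kg
Δh = 219.9 + 335 + 146.58 = 701.48 kJ/kg
Q = ṁ·Δh = 1778 kg/h × 701.48 kJ/kg = 1.2472e+06 kJ/h
|Q| = 346.45 kW = 346450 W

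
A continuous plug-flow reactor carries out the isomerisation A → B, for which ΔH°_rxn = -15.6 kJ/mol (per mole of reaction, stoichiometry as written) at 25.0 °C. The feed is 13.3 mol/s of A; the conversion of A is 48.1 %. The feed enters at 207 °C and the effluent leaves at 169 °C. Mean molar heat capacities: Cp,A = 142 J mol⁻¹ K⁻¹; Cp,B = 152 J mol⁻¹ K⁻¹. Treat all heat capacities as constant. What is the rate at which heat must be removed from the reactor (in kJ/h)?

Q_out = 584000 kJ/h

Extent of reaction ξ = 0.481 × 13.3 = 6.3973 mol/s
Reaction term: ξ·ΔH°_rxn = 6.3973 × -15.6 = -99.798 kJ/s
Sensible, feed 207→25 °C: -343.73 kJ/s
Outlet flows (mol/s): A 6.9027, B 6.3973
Sensible, products 25→169 °C: 281.17 kJ/s
Q = ΔH = -162.35 kJ/s = -162.35 kW
Heat removed = 584470 kJ/h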